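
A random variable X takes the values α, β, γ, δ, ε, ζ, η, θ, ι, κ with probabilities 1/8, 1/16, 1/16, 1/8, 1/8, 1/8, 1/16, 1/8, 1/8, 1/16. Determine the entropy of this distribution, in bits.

Each probability is a power of 1/2, so log₂(1/p) is an integer.
H = Σ p·log₂(1/p) = 1/8·3 + 1/16·4 + 1/16·4 + 1/8·3 + 1/8·3 + 1/8·3 + 1/16·4 + 1/8·3 + 1/8·3 + 1/16·4 = 3.25 bits.

3.25 bits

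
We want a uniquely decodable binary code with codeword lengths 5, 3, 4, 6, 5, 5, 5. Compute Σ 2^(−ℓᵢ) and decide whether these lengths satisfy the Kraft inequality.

With common denominator 2^6 = 64: Σ 2^(−ℓᵢ) = 2/64 + 8/64 + 4/64 + 1/64 + 2/64 + 2/64 + 2/64 = 21/64 = 0.328125.
Kraft's inequality requires Σ ≤ 1; here Σ = 0.328125 ≤ 1, so such a prefix code exists.

0.328125; yes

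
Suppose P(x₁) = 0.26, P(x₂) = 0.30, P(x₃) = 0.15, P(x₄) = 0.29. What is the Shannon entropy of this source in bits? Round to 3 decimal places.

H = −Σ pᵢ log₂ pᵢ.
−0.26·log₂(0.26) = 0.5053
−0.30·log₂(0.30) = 0.5211
−0.15·log₂(0.15) = 0.4105
−0.29·log₂(0.29) = 0.5179
Sum ≈ 1.9548 → 1.955 bits.

1.955 bits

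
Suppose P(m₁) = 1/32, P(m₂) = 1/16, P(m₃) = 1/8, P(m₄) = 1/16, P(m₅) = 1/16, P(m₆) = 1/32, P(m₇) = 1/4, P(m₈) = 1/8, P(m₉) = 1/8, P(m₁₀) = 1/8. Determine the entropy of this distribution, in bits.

3.0625 bits

Each probability is a power of 1/2, so log₂(1/p) is an integer.
H = Σ p·log₂(1/p) = 1/32·5 + 1/16·4 + 1/8·3 + 1/16·4 + 1/16·4 + 1/32·5 + 1/4·2 + 1/8·3 + 1/8·3 + 1/8·3 = 3.0625 bits.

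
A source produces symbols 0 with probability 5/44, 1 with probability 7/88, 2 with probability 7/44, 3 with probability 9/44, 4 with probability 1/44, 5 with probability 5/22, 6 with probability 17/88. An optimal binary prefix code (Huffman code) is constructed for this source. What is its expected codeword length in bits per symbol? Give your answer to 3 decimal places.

Repeatedly combine the two least-probable nodes; the expected code length is the sum of the merged weights.
merge 1/44 + 7/88 → 9/88
merge 9/88 + 5/44 → 19/88
merge 7/44 + 17/88 → 31/88
merge 9/44 + 19/88 → 37/88
merge 5/22 + 31/88 → 51/88
merge 37/88 + 51/88 → 1
L = 9/88 + 19/88 + 31/88 + 37/88 + 51/88 + 1 = 235/88 ≈ 2.670 bits/symbol.

2.670 bits/symbol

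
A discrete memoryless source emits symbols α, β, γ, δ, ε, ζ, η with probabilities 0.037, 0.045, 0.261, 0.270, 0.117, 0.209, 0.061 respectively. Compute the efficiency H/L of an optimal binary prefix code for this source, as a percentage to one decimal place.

Entropy H = −Σ p log₂ p ≈ 2.4734 bits.
Huffman merges: 37/1000+9/200→41/500; 61/1000+41/500→143/1000; 117/1000+143/1000→13/50; 209/1000+13/50→469/1000; 261/1000+27/100→531/1000; 469/1000+531/1000→1. L = 497/200 ≈ 2.4850.
Efficiency = H/L = 2.4734/2.4850 = 99.5%.

99.5%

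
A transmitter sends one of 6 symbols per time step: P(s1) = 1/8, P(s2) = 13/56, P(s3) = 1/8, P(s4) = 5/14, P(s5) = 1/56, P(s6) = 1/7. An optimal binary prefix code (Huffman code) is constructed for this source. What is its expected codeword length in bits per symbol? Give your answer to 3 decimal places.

2.411 bits/symbol

Repeatedly combine the two least-probable nodes; the expected code length is the sum of the merged weights.
merge 1/56 + 1/8 → 1/7
merge 1/8 + 1/7 → 15/56
merge 1/7 + 13/56 → 3/8
merge 15/56 + 5/14 → 5/8
merge 3/8 + 5/8 → 1
L = 1/7 + 15/56 + 3/8 + 5/8 + 1 = 135/56 ≈ 2.411 bits/symbol.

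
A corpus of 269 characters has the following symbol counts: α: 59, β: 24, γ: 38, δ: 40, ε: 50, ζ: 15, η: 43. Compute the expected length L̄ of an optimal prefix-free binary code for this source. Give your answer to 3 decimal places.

Probabilities are the counts divided by 269.
Repeatedly combine the two least-probable nodes; the expected code length is the sum of the merged weights.
merge 15/269 + 24/269 → 39/269
merge 38/269 + 39/269 → 77/269
merge 40/269 + 43/269 → 83/269
merge 50/269 + 59/269 → 109/269
merge 77/269 + 83/269 → 160/269
merge 109/269 + 160/269 → 1
L = 39/269 + 77/269 + 83/269 + 109/269 + 160/269 + 1 = 737/269 ≈ 2.740 bits/symbol.

2.740 bits/symbol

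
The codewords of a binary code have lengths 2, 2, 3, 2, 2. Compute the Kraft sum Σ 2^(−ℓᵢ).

With common denominator 2^3 = 8: Σ 2^(−ℓᵢ) = 2/8 + 2/8 + 1/8 + 2/8 + 2/8 = 9/8 = 1.125.

1.125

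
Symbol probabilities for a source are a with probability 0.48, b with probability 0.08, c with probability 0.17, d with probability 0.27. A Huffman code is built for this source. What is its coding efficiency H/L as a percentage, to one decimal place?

98.6%

Entropy H = −Σ p log₂ p ≈ 1.7444 bits.
Huffman merges: 2/25+17/100→1/4; 1/4+27/100→13/25; 12/25+13/25→1. L = 177/100 ≈ 1.7700.
Efficiency = H/L = 1.7444/1.7700 = 98.6%.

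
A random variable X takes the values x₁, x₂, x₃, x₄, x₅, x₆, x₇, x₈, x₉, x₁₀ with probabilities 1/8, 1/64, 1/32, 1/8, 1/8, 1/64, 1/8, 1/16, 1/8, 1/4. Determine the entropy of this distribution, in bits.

Each probability is a power of 1/2, so log₂(1/p) is an integer.
H = Σ p·log₂(1/p) = 1/8·3 + 1/64·6 + 1/32·5 + 1/8·3 + 1/8·3 + 1/64·6 + 1/8·3 + 1/16·4 + 1/8·3 + 1/4·2 = 2.96875 bits.

2.96875 bits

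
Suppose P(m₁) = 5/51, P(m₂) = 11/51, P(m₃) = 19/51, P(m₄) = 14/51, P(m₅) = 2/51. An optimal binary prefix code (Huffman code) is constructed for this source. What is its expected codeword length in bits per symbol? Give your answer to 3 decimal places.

Repeatedly combine the two least-probable nodes; the expected code length is the sum of the merged weights.
merge 2/51 + 5/51 → 7/51
merge 7/51 + 11/51 → 6/17
merge 14/51 + 6/17 → 32/51
merge 19/51 + 32/51 → 1
L = 7/51 + 6/17 + 32/51 + 1 = 36/17 ≈ 2.118 bits/symbol.

2.118 bits/symbol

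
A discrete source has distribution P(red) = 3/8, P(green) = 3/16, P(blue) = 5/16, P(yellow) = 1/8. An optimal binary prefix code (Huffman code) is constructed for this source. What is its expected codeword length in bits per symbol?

1.9375 bits/symbol

Repeatedly combine the two least-probable nodes; the expected code length is the sum of the merged weights.
merge 1/8 + 3/16 → 5/16
merge 5/16 + 5/16 → 5/8
merge 3/8 + 5/8 → 1
L = 5/16 + 5/8 + 1 = 31/16 = 1.9375 bits/symbol.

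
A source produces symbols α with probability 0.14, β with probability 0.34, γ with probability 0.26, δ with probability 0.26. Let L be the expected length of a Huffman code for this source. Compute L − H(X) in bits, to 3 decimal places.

0.063 bits

Entropy H = −Σ p log₂ p ≈ 1.9369 bits.
Huffman merges: 7/50+13/50→2/5; 13/50+17/50→3/5; 2/5+3/5→1. L = 2 ≈ 2.0000.
L − H = 2.0000 − 1.9369 = 0.063 bits.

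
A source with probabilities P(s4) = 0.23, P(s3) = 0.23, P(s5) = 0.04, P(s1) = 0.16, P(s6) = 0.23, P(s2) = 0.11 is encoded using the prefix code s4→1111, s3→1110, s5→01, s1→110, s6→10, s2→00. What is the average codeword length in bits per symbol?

L̄ = Σ pᵢ·ℓᵢ = 0.23·4 + 0.23·4 + 0.04·2 + 0.16·3 + 0.23·2 + 0.11·2 = 3.08 bits/symbol.

3.08 bits/symbol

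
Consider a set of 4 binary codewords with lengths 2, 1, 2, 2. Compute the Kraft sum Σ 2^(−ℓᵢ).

1.25

With common denominator 2^2 = 4: Σ 2^(−ℓᵢ) = 1/4 + 2/4 + 1/4 + 1/4 = 5/4 = 1.25.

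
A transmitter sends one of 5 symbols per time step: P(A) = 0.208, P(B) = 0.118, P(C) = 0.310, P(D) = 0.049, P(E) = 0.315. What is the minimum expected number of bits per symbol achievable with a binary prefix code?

Repeatedly combine the two least-probable nodes; the expected code length is the sum of the merged weights.
merge 49/1000 + 59/500 → 167/1000
merge 167/1000 + 26/125 → 3/8
merge 31/100 + 63/200 → 5/8
merge 3/8 + 5/8 → 1
L = 167/1000 + 3/8 + 5/8 + 1 = 2167/1000 = 2.167 bits/symbol.

2.167 bits/symbol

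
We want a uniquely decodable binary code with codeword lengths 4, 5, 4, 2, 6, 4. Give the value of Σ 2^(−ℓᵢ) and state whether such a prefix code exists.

0.484375; yes

With common denominator 2^6 = 64: Σ 2^(−ℓᵢ) = 4/64 + 2/64 + 4/64 + 16/64 + 1/64 + 4/64 = 31/64 = 0.484375.
Kraft's inequality requires Σ ≤ 1; here Σ = 0.484375 ≤ 1, so such a prefix code exists.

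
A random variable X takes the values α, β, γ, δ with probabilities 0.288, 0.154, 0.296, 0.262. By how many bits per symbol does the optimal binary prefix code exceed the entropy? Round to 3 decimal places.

Entropy H = −Σ p log₂ p ≈ 1.9590 bits.
Huffman merges: 77/500+131/500→52/125; 36/125+37/125→73/125; 52/125+73/125→1. L = 2 ≈ 2.0000.
L − H = 2.0000 − 1.9590 = 0.041 bits.

0.041 bits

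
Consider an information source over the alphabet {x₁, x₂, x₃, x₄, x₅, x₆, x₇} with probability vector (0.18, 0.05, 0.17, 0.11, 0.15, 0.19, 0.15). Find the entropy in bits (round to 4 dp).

H = −Σ pᵢ log₂ pᵢ.
−0.18·log₂(0.18) = 0.4453
−0.05·log₂(0.05) = 0.2161
−0.17·log₂(0.17) = 0.4346
−0.11·log₂(0.11) = 0.3503
−0.15·log₂(0.15) = 0.4105
−0.19·log₂(0.19) = 0.4552
−0.15·log₂(0.15) = 0.4105
Sum ≈ 2.7226 → 2.7226 bits.

2.7226 bits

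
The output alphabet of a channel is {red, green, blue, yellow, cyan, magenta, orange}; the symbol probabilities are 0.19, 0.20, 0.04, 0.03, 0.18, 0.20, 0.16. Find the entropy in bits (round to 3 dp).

H = −Σ pᵢ log₂ pᵢ.
−0.19·log₂(0.19) = 0.4552
−0.20·log₂(0.20) = 0.4644
−0.04·log₂(0.04) = 0.1858
−0.03·log₂(0.03) = 0.1518
−0.18·log₂(0.18) = 0.4453
−0.20·log₂(0.20) = 0.4644
−0.16·log₂(0.16) = 0.4230
Sum ≈ 2.5898 → 2.590 bits.

2.590 bits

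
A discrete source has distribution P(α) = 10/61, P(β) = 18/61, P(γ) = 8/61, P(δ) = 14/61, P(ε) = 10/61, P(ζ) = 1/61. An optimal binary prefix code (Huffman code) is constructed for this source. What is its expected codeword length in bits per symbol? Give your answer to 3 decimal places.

2.459 bits/symbol

Repeatedly combine the two least-probable nodes; the expected code length is the sum of the merged weights.
merge 1/61 + 8/61 → 9/61
merge 9/61 + 10/61 → 19/61
merge 10/61 + 14/61 → 24/61
merge 18/61 + 19/61 → 37/61
merge 24/61 + 37/61 → 1
L = 9/61 + 19/61 + 24/61 + 37/61 + 1 = 150/61 ≈ 2.459 bits/symbol.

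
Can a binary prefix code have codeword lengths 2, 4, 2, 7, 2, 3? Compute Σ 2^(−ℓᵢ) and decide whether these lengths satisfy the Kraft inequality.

With common denominator 2^7 = 128: Σ 2^(−ℓᵢ) = 32/128 + 8/128 + 32/128 + 1/128 + 32/128 + 16/128 = 121/128 = 0.9453125.
Kraft's inequality requires Σ ≤ 1; here Σ = 0.9453125 ≤ 1, so such a prefix code exists.

0.9453125; yes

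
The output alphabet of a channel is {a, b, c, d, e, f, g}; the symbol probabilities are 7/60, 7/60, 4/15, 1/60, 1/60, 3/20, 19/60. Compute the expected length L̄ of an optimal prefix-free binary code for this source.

Repeatedly combine the two least-probable nodes; the expected code length is the sum of the merged weights.
merge 1/60 + 1/60 → 1/30
merge 1/30 + 7/60 → 3/20
merge 7/60 + 3/20 → 4/15
merge 3/20 + 4/15 → 5/12
merge 4/15 + 19/60 → 7/12
merge 5/12 + 7/12 → 1
L = 1/30 + 3/20 + 4/15 + 5/12 + 7/12 + 1 = 49/20 = 2.45 bits/symbol.

2.45 bits/symbol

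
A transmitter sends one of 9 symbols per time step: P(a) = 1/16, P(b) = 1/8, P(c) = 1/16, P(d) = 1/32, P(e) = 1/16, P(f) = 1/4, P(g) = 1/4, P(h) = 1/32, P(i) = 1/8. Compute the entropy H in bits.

Each probability is a power of 1/2, so log₂(1/p) is an integer.
H = Σ p·log₂(1/p) = 1/16·4 + 1/8·3 + 1/16·4 + 1/32·5 + 1/16·4 + 1/4·2 + 1/4·2 + 1/32·5 + 1/8·3 = 2.8125 bits.

2.8125 bits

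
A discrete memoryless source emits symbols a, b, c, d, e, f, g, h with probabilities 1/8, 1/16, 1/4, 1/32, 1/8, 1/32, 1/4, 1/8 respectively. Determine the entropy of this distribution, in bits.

2.6875 bits

Each probability is a power of 1/2, so log₂(1/p) is an integer.
H = Σ p·log₂(1/p) = 1/8·3 + 1/16·4 + 1/4·2 + 1/32·5 + 1/8·3 + 1/32·5 + 1/4·2 + 1/8·3 = 2.6875 bits.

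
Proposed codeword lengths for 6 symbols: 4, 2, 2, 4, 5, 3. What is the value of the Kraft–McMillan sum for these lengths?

With common denominator 2^5 = 32: Σ 2^(−ℓᵢ) = 2/32 + 8/32 + 8/32 + 2/32 + 1/32 + 4/32 = 25/32 = 0.78125.

0.78125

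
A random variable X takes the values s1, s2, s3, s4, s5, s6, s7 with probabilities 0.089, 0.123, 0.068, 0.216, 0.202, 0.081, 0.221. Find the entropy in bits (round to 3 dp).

2.665 bits

H = −Σ pᵢ log₂ pᵢ.
−0.089·log₂(0.089) = 0.3106
−0.123·log₂(0.123) = 0.3719
−0.068·log₂(0.068) = 0.2637
−0.216·log₂(0.216) = 0.4776
−0.202·log₂(0.202) = 0.4661
−0.081·log₂(0.081) = 0.2937
−0.221·log₂(0.221) = 0.4813
Sum ≈ 2.6649 → 2.665 bits.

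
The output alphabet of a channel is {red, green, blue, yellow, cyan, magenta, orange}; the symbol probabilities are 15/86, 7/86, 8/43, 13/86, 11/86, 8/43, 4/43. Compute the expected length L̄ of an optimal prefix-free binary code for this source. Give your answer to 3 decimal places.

2.802 bits/symbol

Repeatedly combine the two least-probable nodes; the expected code length is the sum of the merged weights.
merge 7/86 + 4/43 → 15/86
merge 11/86 + 13/86 → 12/43
merge 15/86 + 15/86 → 15/43
merge 8/43 + 8/43 → 16/43
merge 12/43 + 15/43 → 27/43
merge 16/43 + 27/43 → 1
L = 15/86 + 12/43 + 15/43 + 16/43 + 27/43 + 1 = 241/86 ≈ 2.802 bits/symbol.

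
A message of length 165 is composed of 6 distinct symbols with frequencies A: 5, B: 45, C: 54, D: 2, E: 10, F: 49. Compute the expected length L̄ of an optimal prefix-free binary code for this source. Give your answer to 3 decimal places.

Probabilities are the counts divided by 165.
Repeatedly combine the two least-probable nodes; the expected code length is the sum of the merged weights.
merge 2/165 + 1/33 → 7/165
merge 7/165 + 2/33 → 17/165
merge 17/165 + 3/11 → 62/165
merge 49/165 + 18/55 → 103/165
merge 62/165 + 103/165 → 1
L = 7/165 + 17/165 + 62/165 + 103/165 + 1 = 118/55 ≈ 2.145 bits/symbol.

2.145 bits/symbol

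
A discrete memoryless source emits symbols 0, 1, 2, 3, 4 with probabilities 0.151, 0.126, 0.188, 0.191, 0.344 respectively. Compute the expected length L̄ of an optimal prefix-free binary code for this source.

Repeatedly combine the two least-probable nodes; the expected code length is the sum of the merged weights.
merge 63/500 + 151/1000 → 277/1000
merge 47/250 + 191/1000 → 379/1000
merge 277/1000 + 43/125 → 621/1000
merge 379/1000 + 621/1000 → 1
L = 277/1000 + 379/1000 + 621/1000 + 1 = 2277/1000 = 2.277 bits/symbol.

2.277 bits/symbol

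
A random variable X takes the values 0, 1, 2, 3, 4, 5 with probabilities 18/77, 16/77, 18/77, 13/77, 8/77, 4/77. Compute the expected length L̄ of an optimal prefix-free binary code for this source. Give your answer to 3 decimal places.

Repeatedly combine the two least-probable nodes; the expected code length is the sum of the merged weights.
merge 4/77 + 8/77 → 12/77
merge 12/77 + 13/77 → 25/77
merge 16/77 + 18/77 → 34/77
merge 18/77 + 25/77 → 43/77
merge 34/77 + 43/77 → 1
L = 12/77 + 25/77 + 34/77 + 43/77 + 1 = 191/77 ≈ 2.481 bits/symbol.

2.481 bits/symbol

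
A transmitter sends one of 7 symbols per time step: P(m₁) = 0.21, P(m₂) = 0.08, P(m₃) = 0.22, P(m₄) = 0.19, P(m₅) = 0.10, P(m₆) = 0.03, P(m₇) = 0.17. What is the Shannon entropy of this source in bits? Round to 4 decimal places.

2.6187 bits

H = −Σ pᵢ log₂ pᵢ.
−0.21·log₂(0.21) = 0.4728
−0.08·log₂(0.08) = 0.2915
−0.22·log₂(0.22) = 0.4806
−0.19·log₂(0.19) = 0.4552
−0.10·log₂(0.10) = 0.3322
−0.03·log₂(0.03) = 0.1518
−0.17·log₂(0.17) = 0.4346
Sum ≈ 2.6187 → 2.6187 bits.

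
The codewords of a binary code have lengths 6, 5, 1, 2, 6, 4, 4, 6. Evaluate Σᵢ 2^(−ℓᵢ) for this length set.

With common denominator 2^6 = 64: Σ 2^(−ℓᵢ) = 1/64 + 2/64 + 32/64 + 16/64 + 1/64 + 4/64 + 4/64 + 1/64 = 61/64 = 0.953125.

0.953125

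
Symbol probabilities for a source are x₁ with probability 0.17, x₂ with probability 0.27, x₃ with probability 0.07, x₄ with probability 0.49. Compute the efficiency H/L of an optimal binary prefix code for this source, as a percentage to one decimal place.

Entropy H = −Σ p log₂ p ≈ 1.7174 bits.
Huffman merges: 7/100+17/100→6/25; 6/25+27/100→51/100; 49/100+51/100→1. L = 7/4 ≈ 1.7500.
Efficiency = H/L = 1.7174/1.7500 = 98.1%.

98.1%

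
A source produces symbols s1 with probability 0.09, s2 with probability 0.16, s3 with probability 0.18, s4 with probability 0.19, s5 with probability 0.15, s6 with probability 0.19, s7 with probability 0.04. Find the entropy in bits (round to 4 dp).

H = −Σ pᵢ log₂ pᵢ.
−0.09·log₂(0.09) = 0.3127
−0.16·log₂(0.16) = 0.4230
−0.18·log₂(0.18) = 0.4453
−0.19·log₂(0.19) = 0.4552
−0.15·log₂(0.15) = 0.4105
−0.19·log₂(0.19) = 0.4552
−0.04·log₂(0.04) = 0.1858
Sum ≈ 2.6877 → 2.6877 bits.

2.6877 bits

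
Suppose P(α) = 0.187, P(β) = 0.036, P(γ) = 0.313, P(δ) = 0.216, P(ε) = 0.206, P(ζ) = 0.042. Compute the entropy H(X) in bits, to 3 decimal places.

H = −Σ pᵢ log₂ pᵢ.
−0.187·log₂(0.187) = 0.4523
−0.036·log₂(0.036) = 0.1727
−0.313·log₂(0.313) = 0.5245
−0.216·log₂(0.216) = 0.4776
−0.206·log₂(0.206) = 0.4695
−0.042·log₂(0.042) = 0.1921
Sum ≈ 2.2887 → 2.289 bits.

2.289 bits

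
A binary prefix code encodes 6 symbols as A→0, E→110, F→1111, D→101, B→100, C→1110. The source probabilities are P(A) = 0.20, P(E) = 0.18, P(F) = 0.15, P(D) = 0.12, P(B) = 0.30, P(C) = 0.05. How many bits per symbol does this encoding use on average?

L̄ = Σ pᵢ·ℓᵢ = 0.20·1 + 0.18·3 + 0.15·4 + 0.12·3 + 0.30·3 + 0.05·4 = 2.8 bits/symbol.

2.8 bits/symbol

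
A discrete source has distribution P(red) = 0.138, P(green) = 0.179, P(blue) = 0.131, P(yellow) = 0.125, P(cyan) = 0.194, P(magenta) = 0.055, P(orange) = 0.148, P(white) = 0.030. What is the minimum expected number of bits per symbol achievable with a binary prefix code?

Repeatedly combine the two least-probable nodes; the expected code length is the sum of the merged weights.
merge 3/100 + 11/200 → 17/200
merge 17/200 + 1/8 → 21/100
merge 131/1000 + 69/500 → 269/1000
merge 37/250 + 179/1000 → 327/1000
merge 97/500 + 21/100 → 101/250
merge 269/1000 + 327/1000 → 149/250
merge 101/250 + 149/250 → 1
L = 17/200 + 21/100 + 269/1000 + 327/1000 + 101/250 + 149/250 + 1 = 2891/1000 = 2.891 bits/symbol.

2.891 bits/symbol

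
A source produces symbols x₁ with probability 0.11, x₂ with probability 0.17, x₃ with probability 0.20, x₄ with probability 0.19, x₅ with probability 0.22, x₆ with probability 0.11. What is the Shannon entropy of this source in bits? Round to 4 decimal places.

H = −Σ pᵢ log₂ pᵢ.
−0.11·log₂(0.11) = 0.3503
−0.17·log₂(0.17) = 0.4346
−0.20·log₂(0.20) = 0.4644
−0.19·log₂(0.19) = 0.4552
−0.22·log₂(0.22) = 0.4806
−0.11·log₂(0.11) = 0.3503
Sum ≈ 2.5353 → 2.5353 bits.

2.5353 bits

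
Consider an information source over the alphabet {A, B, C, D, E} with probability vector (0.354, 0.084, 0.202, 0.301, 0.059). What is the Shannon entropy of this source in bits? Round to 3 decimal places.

2.059 bits

H = −Σ pᵢ log₂ pᵢ.
−0.354·log₂(0.354) = 0.5304
−0.084·log₂(0.084) = 0.3002
−0.202·log₂(0.202) = 0.4661
−0.301·log₂(0.301) = 0.5214
−0.059·log₂(0.059) = 0.2409
Sum ≈ 2.0589 → 2.059 bits.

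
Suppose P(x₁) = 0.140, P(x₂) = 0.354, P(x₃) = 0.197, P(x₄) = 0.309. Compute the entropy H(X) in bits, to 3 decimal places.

1.913 bits

H = −Σ pᵢ log₂ pᵢ.
−0.140·log₂(0.140) = 0.3971
−0.354·log₂(0.354) = 0.5304
−0.197·log₂(0.197) = 0.4617
−0.309·log₂(0.309) = 0.5235
Sum ≈ 1.9127 → 1.913 bits.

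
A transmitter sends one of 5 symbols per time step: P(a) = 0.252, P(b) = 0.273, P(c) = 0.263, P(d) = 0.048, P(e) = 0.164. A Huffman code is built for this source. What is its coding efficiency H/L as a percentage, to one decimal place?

97.5%

Entropy H = −Σ p log₂ p ≈ 2.1572 bits.
Huffman merges: 6/125+41/250→53/250; 53/250+63/250→58/125; 263/1000+273/1000→67/125; 58/125+67/125→1. L = 553/250 ≈ 2.2120.
Efficiency = H/L = 2.1572/2.2120 = 97.5%.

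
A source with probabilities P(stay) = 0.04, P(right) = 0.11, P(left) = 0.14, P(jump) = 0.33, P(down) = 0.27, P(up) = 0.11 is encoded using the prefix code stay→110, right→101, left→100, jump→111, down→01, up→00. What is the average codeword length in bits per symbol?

L̄ = Σ pᵢ·ℓᵢ = 0.04·3 + 0.11·3 + 0.14·3 + 0.33·3 + 0.27·2 + 0.11·2 = 2.62 bits/symbol.

2.62 bits/symbol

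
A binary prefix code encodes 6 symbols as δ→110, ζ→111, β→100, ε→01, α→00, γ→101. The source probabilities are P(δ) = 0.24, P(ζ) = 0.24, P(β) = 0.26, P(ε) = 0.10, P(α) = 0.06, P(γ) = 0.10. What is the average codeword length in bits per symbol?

L̄ = Σ pᵢ·ℓᵢ = 0.24·3 + 0.24·3 + 0.26·3 + 0.10·2 + 0.06·2 + 0.10·3 = 2.84 bits/symbol.

2.84 bits/symbol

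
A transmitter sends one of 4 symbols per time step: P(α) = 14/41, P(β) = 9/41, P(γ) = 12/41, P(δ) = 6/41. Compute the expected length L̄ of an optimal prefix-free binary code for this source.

2 bits/symbol

Repeatedly combine the two least-probable nodes; the expected code length is the sum of the merged weights.
merge 6/41 + 9/41 → 15/41
merge 12/41 + 14/41 → 26/41
merge 15/41 + 26/41 → 1
L = 15/41 + 26/41 + 1 = 2 bits/symbol.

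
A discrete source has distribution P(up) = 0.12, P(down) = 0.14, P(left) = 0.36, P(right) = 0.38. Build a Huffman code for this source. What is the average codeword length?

Repeatedly combine the two least-probable nodes; the expected code length is the sum of the merged weights.
merge 3/25 + 7/50 → 13/50
merge 13/50 + 9/25 → 31/50
merge 19/50 + 31/50 → 1
L = 13/50 + 31/50 + 1 = 47/25 = 1.88 bits/symbol.

1.88 bits/symbol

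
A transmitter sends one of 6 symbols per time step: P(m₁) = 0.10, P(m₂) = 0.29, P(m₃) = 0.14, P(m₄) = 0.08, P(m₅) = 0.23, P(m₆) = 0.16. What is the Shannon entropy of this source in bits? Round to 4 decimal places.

2.4494 bits

H = −Σ pᵢ log₂ pᵢ.
−0.10·log₂(0.10) = 0.3322
−0.29·log₂(0.29) = 0.5179
−0.14·log₂(0.14) = 0.3971
−0.08·log₂(0.08) = 0.2915
−0.23·log₂(0.23) = 0.4877
−0.16·log₂(0.16) = 0.4230
Sum ≈ 2.4494 → 2.4494 bits.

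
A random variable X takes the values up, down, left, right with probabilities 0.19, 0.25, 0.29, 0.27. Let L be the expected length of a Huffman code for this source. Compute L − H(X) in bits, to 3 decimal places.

0.017 bits

Entropy H = −Σ p log₂ p ≈ 1.9832 bits.
Huffman merges: 19/100+1/4→11/25; 27/100+29/100→14/25; 11/25+14/25→1. L = 2 ≈ 2.0000.
L − H = 2.0000 − 1.9832 = 0.017 bits.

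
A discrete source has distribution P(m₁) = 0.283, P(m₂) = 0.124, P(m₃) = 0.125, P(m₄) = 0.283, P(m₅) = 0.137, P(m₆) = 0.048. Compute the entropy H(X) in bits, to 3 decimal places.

H = −Σ pᵢ log₂ pᵢ.
−0.283·log₂(0.283) = 0.5154
−0.124·log₂(0.124) = 0.3734
−0.125·log₂(0.125) = 0.3750
−0.283·log₂(0.283) = 0.5154
−0.137·log₂(0.137) = 0.3929
−0.048·log₂(0.048) = 0.2103
Sum ≈ 2.3824 → 2.382 bits.

2.382 bits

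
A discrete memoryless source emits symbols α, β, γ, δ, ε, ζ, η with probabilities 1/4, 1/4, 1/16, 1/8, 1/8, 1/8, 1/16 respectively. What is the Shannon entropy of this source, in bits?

2.625 bits

Each probability is a power of 1/2, so log₂(1/p) is an integer.
H = Σ p·log₂(1/p) = 1/4·2 + 1/4·2 + 1/16·4 + 1/8·3 + 1/8·3 + 1/8·3 + 1/16·4 = 2.625 bits.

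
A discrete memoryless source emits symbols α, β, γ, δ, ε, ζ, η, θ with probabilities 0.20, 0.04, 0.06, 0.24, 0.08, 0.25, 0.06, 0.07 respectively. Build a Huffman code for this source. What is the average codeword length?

2.72 bits/symbol

Repeatedly combine the two least-probable nodes; the expected code length is the sum of the merged weights.
merge 1/25 + 3/50 → 1/10
merge 3/50 + 7/100 → 13/100
merge 2/25 + 1/10 → 9/50
merge 13/100 + 9/50 → 31/100
merge 1/5 + 6/25 → 11/25
merge 1/4 + 31/100 → 14/25
merge 11/25 + 14/25 → 1
L = 1/10 + 13/100 + 9/50 + 31/100 + 11/25 + 14/25 + 1 = 68/25 = 2.72 bits/symbol.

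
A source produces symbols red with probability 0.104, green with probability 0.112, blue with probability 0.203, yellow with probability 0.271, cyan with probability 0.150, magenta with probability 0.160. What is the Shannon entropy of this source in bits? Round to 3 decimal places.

2.504 bits

H = −Σ pᵢ log₂ pᵢ.
−0.104·log₂(0.104) = 0.3396
−0.112·log₂(0.112) = 0.3537
−0.203·log₂(0.203) = 0.4670
−0.271·log₂(0.271) = 0.5105
−0.150·log₂(0.150) = 0.4105
−0.160·log₂(0.160) = 0.4230
Sum ≈ 2.5044 → 2.504 bits.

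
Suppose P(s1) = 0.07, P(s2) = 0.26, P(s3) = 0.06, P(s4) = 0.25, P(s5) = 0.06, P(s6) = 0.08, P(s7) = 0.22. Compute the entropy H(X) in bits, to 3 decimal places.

2.533 bits

H = −Σ pᵢ log₂ pᵢ.
−0.07·log₂(0.07) = 0.2686
−0.26·log₂(0.26) = 0.5053
−0.06·log₂(0.06) = 0.2435
−0.25·log₂(0.25) = 0.5000
−0.06·log₂(0.06) = 0.2435
−0.08·log₂(0.08) = 0.2915
−0.22·log₂(0.22) = 0.4806
Sum ≈ 2.5330 → 2.533 bits.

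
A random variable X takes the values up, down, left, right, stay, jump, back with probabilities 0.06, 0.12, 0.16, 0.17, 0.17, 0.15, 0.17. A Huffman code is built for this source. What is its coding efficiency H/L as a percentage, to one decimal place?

Entropy H = −Σ p log₂ p ≈ 2.7479 bits.
Huffman merges: 3/50+3/25→9/50; 3/20+4/25→31/100; 17/100+17/100→17/50; 17/100+9/50→7/20; 31/100+17/50→13/20; 7/20+13/20→1. L = 283/100 ≈ 2.8300.
Efficiency = H/L = 2.7479/2.8300 = 97.1%.

97.1%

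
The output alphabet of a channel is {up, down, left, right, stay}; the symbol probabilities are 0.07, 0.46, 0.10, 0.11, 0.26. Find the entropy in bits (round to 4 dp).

1.9717 bits

H = −Σ pᵢ log₂ pᵢ.
−0.07·log₂(0.07) = 0.2686
−0.46·log₂(0.46) = 0.5153
−0.10·log₂(0.10) = 0.3322
−0.11·log₂(0.11) = 0.3503
−0.26·log₂(0.26) = 0.5053
Sum ≈ 1.9717 → 1.9717 bits.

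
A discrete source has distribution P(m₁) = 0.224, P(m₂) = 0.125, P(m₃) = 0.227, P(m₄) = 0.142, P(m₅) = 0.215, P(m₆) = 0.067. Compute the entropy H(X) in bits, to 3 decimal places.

2.482 bits

H = −Σ pᵢ log₂ pᵢ.
−0.224·log₂(0.224) = 0.4835
−0.125·log₂(0.125) = 0.3750
−0.227·log₂(0.227) = 0.4856
−0.142·log₂(0.142) = 0.3999
−0.215·log₂(0.215) = 0.4768
−0.067·log₂(0.067) = 0.2613
Sum ≈ 2.4820 → 2.482 bits.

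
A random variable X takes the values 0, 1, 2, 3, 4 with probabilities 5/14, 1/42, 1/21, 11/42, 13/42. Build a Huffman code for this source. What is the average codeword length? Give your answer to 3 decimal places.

2.048 bits/symbol

Repeatedly combine the two least-probable nodes; the expected code length is the sum of the merged weights.
merge 1/42 + 1/21 → 1/14
merge 1/14 + 11/42 → 1/3
merge 13/42 + 1/3 → 9/14
merge 5/14 + 9/14 → 1
L = 1/14 + 1/3 + 9/14 + 1 = 43/21 ≈ 2.048 bits/symbol.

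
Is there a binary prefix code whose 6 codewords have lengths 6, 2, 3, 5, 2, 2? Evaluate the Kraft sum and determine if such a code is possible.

With common denominator 2^6 = 64: Σ 2^(−ℓᵢ) = 1/64 + 16/64 + 8/64 + 2/64 + 16/64 + 16/64 = 59/64 = 0.921875.
Kraft's inequality requires Σ ≤ 1; here Σ = 0.921875 ≤ 1, so such a prefix code exists.

0.921875; yes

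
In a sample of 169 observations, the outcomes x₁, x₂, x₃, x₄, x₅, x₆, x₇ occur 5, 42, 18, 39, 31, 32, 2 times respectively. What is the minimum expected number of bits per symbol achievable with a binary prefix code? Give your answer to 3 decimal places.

Probabilities are the counts divided by 169.
Repeatedly combine the two least-probable nodes; the expected code length is the sum of the merged weights.
merge 2/169 + 5/169 → 7/169
merge 7/169 + 18/169 → 25/169
merge 25/169 + 31/169 → 56/169
merge 32/169 + 3/13 → 71/169
merge 42/169 + 56/169 → 98/169
merge 71/169 + 98/169 → 1
L = 7/169 + 25/169 + 56/169 + 71/169 + 98/169 + 1 = 426/169 ≈ 2.521 bits/symbol.

2.521 bits/symbol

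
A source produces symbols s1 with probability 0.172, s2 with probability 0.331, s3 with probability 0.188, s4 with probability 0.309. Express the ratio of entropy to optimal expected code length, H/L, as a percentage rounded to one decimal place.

97.1%

Entropy H = −Σ p log₂ p ≈ 1.9416 bits.
Huffman merges: 43/250+47/250→9/25; 309/1000+331/1000→16/25; 9/25+16/25→1. L = 2 ≈ 2.0000.
Efficiency = H/L = 1.9416/2.0000 = 97.1%.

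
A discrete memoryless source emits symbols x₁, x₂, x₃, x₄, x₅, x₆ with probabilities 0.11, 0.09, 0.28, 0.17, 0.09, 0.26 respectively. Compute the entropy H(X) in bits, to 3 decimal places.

H = −Σ pᵢ log₂ pᵢ.
−0.11·log₂(0.11) = 0.3503
−0.09·log₂(0.09) = 0.3127
−0.28·log₂(0.28) = 0.5142
−0.17·log₂(0.17) = 0.4346
−0.09·log₂(0.09) = 0.3127
−0.26·log₂(0.26) = 0.5053
Sum ≈ 2.4297 → 2.430 bits.

2.430 bits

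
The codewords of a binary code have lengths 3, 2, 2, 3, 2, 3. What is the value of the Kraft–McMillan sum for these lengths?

With common denominator 2^3 = 8: Σ 2^(−ℓᵢ) = 1/8 + 2/8 + 2/8 + 1/8 + 2/8 + 1/8 = 9/8 = 1.125.

1.125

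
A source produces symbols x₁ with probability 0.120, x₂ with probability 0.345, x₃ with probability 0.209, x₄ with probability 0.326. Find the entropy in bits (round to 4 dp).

1.8959 bits

H = −Σ pᵢ log₂ pᵢ.
−0.120·log₂(0.120) = 0.3671
−0.345·log₂(0.345) = 0.5297
−0.209·log₂(0.209) = 0.4720
−0.326·log₂(0.326) = 0.5272
Sum ≈ 1.8959 → 1.8959 bits.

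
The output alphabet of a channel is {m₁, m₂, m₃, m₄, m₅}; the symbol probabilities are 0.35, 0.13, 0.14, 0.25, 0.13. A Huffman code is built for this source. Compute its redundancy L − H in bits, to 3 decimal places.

0.068 bits

Entropy H = −Σ p log₂ p ≈ 2.1925 bits.
Huffman merges: 13/100+13/100→13/50; 7/50+1/4→39/100; 13/50+7/20→61/100; 39/100+61/100→1. L = 113/50 ≈ 2.2600.
L − H = 2.2600 − 2.1925 = 0.068 bits.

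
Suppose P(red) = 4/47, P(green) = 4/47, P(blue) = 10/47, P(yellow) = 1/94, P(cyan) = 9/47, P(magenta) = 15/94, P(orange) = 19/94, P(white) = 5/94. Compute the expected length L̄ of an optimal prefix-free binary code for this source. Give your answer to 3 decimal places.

2.798 bits/symbol

Repeatedly combine the two least-probable nodes; the expected code length is the sum of the merged weights.
merge 1/94 + 5/94 → 3/47
merge 3/47 + 4/47 → 7/47
merge 4/47 + 7/47 → 11/47
merge 15/94 + 9/47 → 33/94
merge 19/94 + 10/47 → 39/94
merge 11/47 + 33/94 → 55/94
merge 39/94 + 55/94 → 1
L = 3/47 + 7/47 + 11/47 + 33/94 + 39/94 + 55/94 + 1 = 263/94 ≈ 2.798 bits/symbol.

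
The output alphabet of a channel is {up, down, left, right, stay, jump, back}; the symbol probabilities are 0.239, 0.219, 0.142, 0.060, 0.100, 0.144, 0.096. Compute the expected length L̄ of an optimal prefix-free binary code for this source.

2.698 bits/symbol

Repeatedly combine the two least-probable nodes; the expected code length is the sum of the merged weights.
merge 3/50 + 12/125 → 39/250
merge 1/10 + 71/500 → 121/500
merge 18/125 + 39/250 → 3/10
merge 219/1000 + 239/1000 → 229/500
merge 121/500 + 3/10 → 271/500
merge 229/500 + 271/500 → 1
L = 39/250 + 121/500 + 3/10 + 229/500 + 271/500 + 1 = 1349/500 = 2.698 bits/symbol.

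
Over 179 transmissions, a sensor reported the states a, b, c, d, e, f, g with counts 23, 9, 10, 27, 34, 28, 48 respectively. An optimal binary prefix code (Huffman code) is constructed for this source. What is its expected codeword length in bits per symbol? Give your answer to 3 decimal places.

Probabilities are the counts divided by 179.
Repeatedly combine the two least-probable nodes; the expected code length is the sum of the merged weights.
merge 9/179 + 10/179 → 19/179
merge 19/179 + 23/179 → 42/179
merge 27/179 + 28/179 → 55/179
merge 34/179 + 42/179 → 76/179
merge 48/179 + 55/179 → 103/179
merge 76/179 + 103/179 → 1
L = 19/179 + 42/179 + 55/179 + 76/179 + 103/179 + 1 = 474/179 ≈ 2.648 bits/symbol.

2.648 bits/symbol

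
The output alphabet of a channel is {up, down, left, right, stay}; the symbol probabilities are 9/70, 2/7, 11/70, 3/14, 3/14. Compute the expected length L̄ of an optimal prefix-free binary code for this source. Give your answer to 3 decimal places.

2.286 bits/symbol

Repeatedly combine the two least-probable nodes; the expected code length is the sum of the merged weights.
merge 9/70 + 11/70 → 2/7
merge 3/14 + 3/14 → 3/7
merge 2/7 + 2/7 → 4/7
merge 3/7 + 4/7 → 1
L = 2/7 + 3/7 + 4/7 + 1 = 16/7 ≈ 2.286 bits/symbol.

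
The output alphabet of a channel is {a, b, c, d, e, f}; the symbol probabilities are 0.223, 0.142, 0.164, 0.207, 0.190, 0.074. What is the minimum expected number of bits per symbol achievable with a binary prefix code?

2.57 bits/symbol

Repeatedly combine the two least-probable nodes; the expected code length is the sum of the merged weights.
merge 37/500 + 71/500 → 27/125
merge 41/250 + 19/100 → 177/500
merge 207/1000 + 27/125 → 423/1000
merge 223/1000 + 177/500 → 577/1000
merge 423/1000 + 577/1000 → 1
L = 27/125 + 177/500 + 423/1000 + 577/1000 + 1 = 257/100 = 2.57 bits/symbol.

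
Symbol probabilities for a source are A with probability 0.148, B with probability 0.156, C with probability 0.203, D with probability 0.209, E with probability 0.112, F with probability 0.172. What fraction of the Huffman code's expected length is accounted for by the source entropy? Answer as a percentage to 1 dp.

98.7%

Entropy H = −Σ p log₂ p ≈ 2.5556 bits.
Huffman merges: 14/125+37/250→13/50; 39/250+43/250→41/125; 203/1000+209/1000→103/250; 13/50+41/125→147/250; 103/250+147/250→1. L = 647/250 ≈ 2.5880.
Efficiency = H/L = 2.5556/2.5880 = 98.7%.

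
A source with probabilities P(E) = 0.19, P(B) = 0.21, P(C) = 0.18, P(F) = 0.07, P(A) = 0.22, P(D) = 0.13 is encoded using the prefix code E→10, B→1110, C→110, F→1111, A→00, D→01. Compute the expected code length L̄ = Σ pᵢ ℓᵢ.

L̄ = Σ pᵢ·ℓᵢ = 0.19·2 + 0.21·4 + 0.18·3 + 0.07·4 + 0.22·2 + 0.13·2 = 2.74 bits/symbol.

2.74 bits/symbol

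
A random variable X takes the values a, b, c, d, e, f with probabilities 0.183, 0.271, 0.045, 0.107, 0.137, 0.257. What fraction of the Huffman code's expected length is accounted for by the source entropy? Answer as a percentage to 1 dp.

Entropy H = −Σ p log₂ p ≈ 2.4018 bits.
Huffman merges: 9/200+107/1000→19/125; 137/1000+19/125→289/1000; 183/1000+257/1000→11/25; 271/1000+289/1000→14/25; 11/25+14/25→1. L = 2441/1000 ≈ 2.4410.
Efficiency = H/L = 2.4018/2.4410 = 98.4%.

98.4%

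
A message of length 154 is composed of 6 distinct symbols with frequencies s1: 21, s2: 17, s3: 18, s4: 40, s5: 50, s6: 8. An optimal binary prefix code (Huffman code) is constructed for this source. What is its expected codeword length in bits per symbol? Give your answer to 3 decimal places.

Probabilities are the counts divided by 154.
Repeatedly combine the two least-probable nodes; the expected code length is the sum of the merged weights.
merge 4/77 + 17/154 → 25/154
merge 9/77 + 3/22 → 39/154
merge 25/154 + 39/154 → 32/77
merge 20/77 + 25/77 → 45/77
merge 32/77 + 45/77 → 1
L = 25/154 + 39/154 + 32/77 + 45/77 + 1 = 186/77 ≈ 2.416 bits/symbol.

2.416 bits/symbol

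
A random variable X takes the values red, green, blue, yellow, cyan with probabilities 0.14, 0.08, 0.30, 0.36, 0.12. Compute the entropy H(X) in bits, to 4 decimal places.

2.1074 bits

H = −Σ pᵢ log₂ pᵢ.
−0.14·log₂(0.14) = 0.3971
−0.08·log₂(0.08) = 0.2915
−0.30·log₂(0.30) = 0.5211
−0.36·log₂(0.36) = 0.5306
−0.12·log₂(0.12) = 0.3671
Sum ≈ 2.1074 → 2.1074 bits.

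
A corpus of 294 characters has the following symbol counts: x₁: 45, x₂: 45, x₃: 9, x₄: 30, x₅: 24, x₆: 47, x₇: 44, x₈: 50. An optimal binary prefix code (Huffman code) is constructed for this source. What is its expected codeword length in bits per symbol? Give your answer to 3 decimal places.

Probabilities are the counts divided by 294.
Repeatedly combine the two least-probable nodes; the expected code length is the sum of the merged weights.
merge 3/98 + 4/49 → 11/98
merge 5/49 + 11/98 → 3/14
merge 22/147 + 15/98 → 89/294
merge 15/98 + 47/294 → 46/147
merge 25/147 + 3/14 → 113/294
merge 89/294 + 46/147 → 181/294
merge 113/294 + 181/294 → 1
L = 11/98 + 3/14 + 89/294 + 46/147 + 113/294 + 181/294 + 1 = 865/294 ≈ 2.942 bits/symbol.

2.942 bits/symbol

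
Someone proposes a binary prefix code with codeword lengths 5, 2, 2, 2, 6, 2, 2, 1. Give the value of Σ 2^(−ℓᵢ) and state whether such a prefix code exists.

1.796875; no

With common denominator 2^6 = 64: Σ 2^(−ℓᵢ) = 2/64 + 16/64 + 16/64 + 16/64 + 1/64 + 16/64 + 16/64 + 32/64 = 115/64 = 1.796875.
Kraft's inequality requires Σ ≤ 1; here Σ = 1.796875 > 1, so no such prefix code exists.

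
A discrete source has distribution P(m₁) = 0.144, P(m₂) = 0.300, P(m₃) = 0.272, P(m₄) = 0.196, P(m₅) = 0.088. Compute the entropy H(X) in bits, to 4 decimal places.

2.2040 bits

H = −Σ pᵢ log₂ pᵢ.
−0.144·log₂(0.144) = 0.4026
−0.300·log₂(0.300) = 0.5211
−0.272·log₂(0.272) = 0.5109
−0.196·log₂(0.196) = 0.4608
−0.088·log₂(0.088) = 0.3086
Sum ≈ 2.2040 → 2.2040 bits.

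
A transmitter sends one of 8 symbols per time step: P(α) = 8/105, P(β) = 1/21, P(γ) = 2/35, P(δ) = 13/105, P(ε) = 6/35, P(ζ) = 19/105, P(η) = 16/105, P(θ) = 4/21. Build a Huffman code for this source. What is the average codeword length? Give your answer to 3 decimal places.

Repeatedly combine the two least-probable nodes; the expected code length is the sum of the merged weights.
merge 1/21 + 2/35 → 11/105
merge 8/105 + 11/105 → 19/105
merge 13/105 + 16/105 → 29/105
merge 6/35 + 19/105 → 37/105
merge 19/105 + 4/21 → 13/35
merge 29/105 + 37/105 → 22/35
merge 13/35 + 22/35 → 1
L = 11/105 + 19/105 + 29/105 + 37/105 + 13/35 + 22/35 + 1 = 102/35 ≈ 2.914 bits/symbol.

2.914 bits/symbol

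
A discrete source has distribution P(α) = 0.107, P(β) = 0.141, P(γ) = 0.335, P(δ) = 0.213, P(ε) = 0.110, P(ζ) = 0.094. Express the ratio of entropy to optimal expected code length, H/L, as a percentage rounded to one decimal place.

98.6%

Entropy H = −Σ p log₂ p ≈ 2.4182 bits.
Huffman merges: 47/500+107/1000→201/1000; 11/100+141/1000→251/1000; 201/1000+213/1000→207/500; 251/1000+67/200→293/500; 207/500+293/500→1. L = 613/250 ≈ 2.4520.
Efficiency = H/L = 2.4182/2.4520 = 98.6%.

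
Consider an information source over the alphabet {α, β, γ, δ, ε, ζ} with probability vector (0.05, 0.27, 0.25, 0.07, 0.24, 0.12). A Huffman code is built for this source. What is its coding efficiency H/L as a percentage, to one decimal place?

Entropy H = −Σ p log₂ p ≈ 2.3559 bits.
Huffman merges: 1/20+7/100→3/25; 3/25+3/25→6/25; 6/25+6/25→12/25; 1/4+27/100→13/25; 12/25+13/25→1. L = 59/25 ≈ 2.3600.
Efficiency = H/L = 2.3559/2.3600 = 99.8%.

99.8%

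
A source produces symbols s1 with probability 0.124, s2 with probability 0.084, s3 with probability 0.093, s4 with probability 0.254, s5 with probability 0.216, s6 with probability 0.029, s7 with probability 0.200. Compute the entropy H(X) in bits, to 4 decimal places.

2.5845 bits

H = −Σ pᵢ log₂ pᵢ.
−0.124·log₂(0.124) = 0.3734
−0.084·log₂(0.084) = 0.3002
−0.093·log₂(0.093) = 0.3187
−0.254·log₂(0.254) = 0.5022
−0.216·log₂(0.216) = 0.4776
−0.029·log₂(0.029) = 0.1481
−0.200·log₂(0.200) = 0.4644
Sum ≈ 2.5845 → 2.5845 bits.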